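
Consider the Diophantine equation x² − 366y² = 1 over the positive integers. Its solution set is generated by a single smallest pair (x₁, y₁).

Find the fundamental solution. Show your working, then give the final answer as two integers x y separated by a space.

[19; 7,1,1,1,2,12,2,1,1,1,7,38] for √366; ℓ=12 ⇒ convergent index 11
k=0  a_k=19  p_k/q_k = 19/1
…
k=3  a_k=1  p_k/q_k = 287/15
k=4  a_k=1  p_k/q_k = 440/23
k=5  a_k=2  p_k/q_k = 1167/61
…
k=8  a_k=1  p_k/q_k = 44499/2326
…
k=10  a_k=1  p_k/q_k = 119053/6223
k=11  a_k=7  p_k/q_k = 907925/47458
→ (907925, 47458).  Check: 907925²=824327805625, 366·47458²=824327805624, difference 1.

907925 47458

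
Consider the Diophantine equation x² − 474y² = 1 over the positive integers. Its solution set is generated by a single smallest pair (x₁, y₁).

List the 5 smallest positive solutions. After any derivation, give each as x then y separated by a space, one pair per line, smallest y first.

√474 = [21; 1,3,2,1,1,…,3,1,42, …], period ℓ=14 (even) → k=13
step 0: (21, 1)  from 21·(1,0) + (0,1)
step 1: (22, 1)  from 1·(21,1) + (1,0)
…
step 5: (479, 22)  from 1·(283,13) + (196,9)
…
step 10: (16677, 766)  from 1·(10864,499) + (5813,267)
…
step 12: (149331, 6859)  from 3·(44218,2031) + (16677,766)
step 13: (193549, 8890)  from 1·(149331,6859) + (44218,2031)
→ (193549, 8890).  Check: 193549²=37461215401, 474·8890²=37461215400, difference 1.
(193549+8890√474)^2 = 74922430801 + 3441301220√474
(193549+8890√474)^3 = 29002323118011949 + 1332120819650670√474
(193549+8890√474)^4 = 11226741274261267003201 + 515661305041693754440√474
(193549+8890√474)^5 = 4345849093754985611287088749 + 199611459857697448136564450√474

193549 8890
74922430801 3441301220
29002323118011949 1332120819650670
11226741274261267003201 515661305041693754440
4345849093754985611287088749 199611459857697448136564450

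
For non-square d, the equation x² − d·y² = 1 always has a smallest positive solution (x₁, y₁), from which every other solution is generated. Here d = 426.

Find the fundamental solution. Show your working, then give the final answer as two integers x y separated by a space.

88751 4300

[20; 1,1,1,3,2,6,2,3,1,1,1,40] for √426; ℓ=12 ⇒ convergent index 11
a_0=20:  p_0=20·1+0=20,  q_0=20·0+1=1
…
a_5=2:  p_5=2·227+62=516,  q_5=2·11+3=25
…
a_7=2:  p_7=2·3323+516=7162,  q_7=2·161+25=347
…
a_10=1:  p_10=1·31971+24809=56780,  q_10=1·1549+1202=2751
a_11=1:  p_11=1·56780+31971=88751,  q_11=1·2751+1549=4300
(x₁, y₁) = (88751, 4300);  88751² − 426·4300² = 1 ✓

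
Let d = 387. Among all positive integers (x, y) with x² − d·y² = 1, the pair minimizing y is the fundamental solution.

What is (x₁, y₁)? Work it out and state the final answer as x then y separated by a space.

√387 → a₀=19, period (1,2,19,2,1,38); ℓ=6 even so k=5
k=0  a_k=19  p_k/q_k = 19/1
…
k=3  a_k=19  p_k/q_k = 1141/58
k=4  a_k=2  p_k/q_k = 2341/119
k=5  a_k=1  p_k/q_k = 3482/177
(x₁, y₁) = (3482, 177);  3482² − 387·177² = 1 ✓

3482 177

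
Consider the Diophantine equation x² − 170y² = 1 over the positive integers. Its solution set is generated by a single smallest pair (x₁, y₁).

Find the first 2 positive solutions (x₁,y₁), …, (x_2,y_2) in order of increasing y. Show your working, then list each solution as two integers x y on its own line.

√170 → a₀=13, period (26); ℓ=1 odd so k=1
k=0  a_k=13  p_k/q_k = 13/1
k=1  a_k=26  p_k/q_k = 339/26
fundamental: x₁=339, y₁=26  (since 114921 − 170·676 = 1)
(339+26√170)^2 = 229841 + 17628√170

339 26
229841 17628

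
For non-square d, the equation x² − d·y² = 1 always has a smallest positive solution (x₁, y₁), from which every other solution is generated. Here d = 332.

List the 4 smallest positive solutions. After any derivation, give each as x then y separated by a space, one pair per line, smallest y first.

13447 738
361643617 19847772
9726043422151 533785979430
261572211433685377 14355640110942648

[18; 4,1,1,8,1,1,4,36] for √332; ℓ=8 ⇒ convergent index 7
step 0: (18, 1)  from 18·(1,0) + (0,1)
step 1: (73, 4)  from 4·(18,1) + (1,0)
step 2: (91, 5)  from 1·(73,4) + (18,1)
step 3: (164, 9)  from 1·(91,5) + (73,4)
step 4: (1403, 77)  from 8·(164,9) + (91,5)
step 5: (1567, 86)  from 1·(1403,77) + (164,9)
step 6: (2970, 163)  from 1·(1567,86) + (1403,77)
step 7: (13447, 738)  from 4·(2970,163) + (1567,86)
(x₁, y₁) = (13447, 738);  13447² − 332·738² = 1 ✓
(x_2, y_2) = (13447·13447 + 332·738·738, 13447·738 + 738·13447) = (361643617, 19847772)
(x_3, y_3) = (13447·361643617 + 332·738·19847772, 13447·19847772 + 738·361643617) = (9726043422151, 533785979430)
(x_4, y_4) = (13447·9726043422151 + 332·738·533785979430, 13447·533785979430 + 738·9726043422151) = (261572211433685377, 14355640110942648)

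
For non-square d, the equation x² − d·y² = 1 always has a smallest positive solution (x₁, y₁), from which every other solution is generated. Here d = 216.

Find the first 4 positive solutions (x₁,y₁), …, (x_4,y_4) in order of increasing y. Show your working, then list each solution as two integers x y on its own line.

[14; 1,2,3,2,1,28] for √216; ℓ=6 ⇒ convergent index 5
k=0  a_k=14  p_k/q_k = 14/1
k=1  a_k=1  p_k/q_k = 15/1
k=2  a_k=2  p_k/q_k = 44/3
…
k=4  a_k=2  p_k/q_k = 338/23
k=5  a_k=1  p_k/q_k = 485/33
fundamental: x₁=485, y₁=33  (since 235225 − 216·1089 = 1)
k=2:  x_2 = 485·485+216·33·33 = 470449,  y_2 = 485·33+33·485 = 32010
k=3:  x_3 = 485·470449+216·33·32010 = 456335045,  y_3 = 485·32010+33·470449 = 31049667
k=4:  x_4 = 485·456335045+216·33·31049667 = 442644523201,  y_4 = 485·31049667+33·456335045 = 30118144980

485 33
470449 32010
456335045 31049667
442644523201 30118144980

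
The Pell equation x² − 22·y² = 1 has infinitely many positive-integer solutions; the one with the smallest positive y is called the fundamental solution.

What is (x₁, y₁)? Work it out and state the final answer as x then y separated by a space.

197 42

√22 = [4; 1,2,4,2,1,8, …], period ℓ=6 (even) → k=5
step 0: (4, 1)  from 4·(1,0) + (0,1)
…
step 2: (14, 3)  from 2·(5,1) + (4,1)
…
step 4: (136, 29)  from 2·(61,13) + (14,3)
step 5: (197, 42)  from 1·(136,29) + (61,13)
(x₁, y₁) = (197, 42);  197² − 22·42² = 1 ✓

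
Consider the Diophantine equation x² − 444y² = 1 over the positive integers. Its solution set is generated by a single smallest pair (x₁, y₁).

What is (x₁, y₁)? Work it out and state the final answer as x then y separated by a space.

295 14

d=444: √d = [21; 14,42] (ℓ=2, even), read p_1/q_1
i=0: a=21 ⇒ p=21, q=1
i=1: a=14 ⇒ p=295, q=14
(x₁, y₁) = (295, 14);  295² − 444·14² = 1 ✓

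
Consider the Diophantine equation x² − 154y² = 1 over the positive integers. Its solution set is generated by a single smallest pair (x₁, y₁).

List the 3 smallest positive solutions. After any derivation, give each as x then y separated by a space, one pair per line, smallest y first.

d=154: √d = [12; 2,2,3,1,2,1,3,2,2,24] (ℓ=10, even), read p_9/q_9
a_0=12:  p_0=12·1+0=12,  q_0=12·0+1=1
a_1=2:  p_1=2·12+1=25,  q_1=2·1+0=2
…
a_8=2:  p_8=2·3847+1030=8724,  q_8=2·310+83=703
a_9=2:  p_9=2·8724+3847=21295,  q_9=2·703+310=1716
fundamental: x₁=21295, y₁=1716  (since 453477025 − 154·2944656 = 1)
(x_2, y_2) = (21295·21295 + 154·1716·1716, 21295·1716 + 1716·21295) = (906954049, 73084440)
(x_3, y_3) = (21295·906954049 + 154·1716·73084440, 21295·73084440 + 1716·906954049) = (38627172925615, 3112666297884)

21295 1716
906954049 73084440
38627172925615 3112666297884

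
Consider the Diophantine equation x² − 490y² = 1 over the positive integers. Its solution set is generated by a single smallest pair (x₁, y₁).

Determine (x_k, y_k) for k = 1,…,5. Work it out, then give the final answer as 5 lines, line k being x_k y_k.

d=490: √d = [22; 7,2,1,4,4,4,1,2,7,44] (ℓ=10, even), read p_9/q_9
a_0=22:  p_0=22·1+0=22,  q_0=22·0+1=1
a_1=7:  p_1=7·22+1=155,  q_1=7·1+0=7
a_2=2:  p_2=2·155+22=332,  q_2=2·7+1=15
…
a_4=4:  p_4=4·487+332=2280,  q_4=4·22+15=103
a_5=4:  p_5=4·2280+487=9607,  q_5=4·103+22=434
a_6=4:  p_6=4·9607+2280=40708,  q_6=4·434+103=1839
a_7=1:  p_7=1·40708+9607=50315,  q_7=1·1839+434=2273
a_8=2:  p_8=2·50315+40708=141338,  q_8=2·2273+1839=6385
a_9=7:  p_9=7·141338+50315=1039681,  q_9=7·6385+2273=46968
→ (1039681, 46968).  Check: 1039681²=1080936581761, 490·46968²=1080936581760, difference 1.
(x_2, y_2) = (1039681·1039681 + 490·46968·46968, 1039681·46968 + 46968·1039681) = (2161873163521, 97663474416)
(x_3, y_3) = (1039681·2161873163521 + 490·46968·97663474416, 1039681·97663474416 + 46968·2161873163521) = (4495316905044313921, 203077717488555624)
(x_4, y_4) = (1039681·4495316905044313921 + 490·46968·203077717488555624, 1039681·203077717488555624 + 46968·4495316905044313921) = (9347391150304592810234881, 422272088792340335957472)
(x_5, y_5) = (1039681·9347391150304592810234881 + 490·46968·422272088792340335957472, 1039681·422272088792340335957472 + 46968·9347391150304592810234881) = (19436609957075163398170578312001, 878056535095215307939712337240)

1039681 46968
2161873163521 97663474416
4495316905044313921 203077717488555624
9347391150304592810234881 422272088792340335957472
19436609957075163398170578312001 878056535095215307939712337240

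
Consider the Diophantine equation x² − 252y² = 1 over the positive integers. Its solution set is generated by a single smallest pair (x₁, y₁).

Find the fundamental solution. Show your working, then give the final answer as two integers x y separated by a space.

127 8

d=252: √d = [15; 1,6,1,30] (ℓ=4, even), read p_3/q_3
step 0: (15, 1)  from 15·(1,0) + (0,1)
…
step 2: (111, 7)  from 6·(16,1) + (15,1)
step 3: (127, 8)  from 1·(111,7) + (16,1)
→ (127, 8).  Check: 127²=16129, 252·8²=16128, difference 1.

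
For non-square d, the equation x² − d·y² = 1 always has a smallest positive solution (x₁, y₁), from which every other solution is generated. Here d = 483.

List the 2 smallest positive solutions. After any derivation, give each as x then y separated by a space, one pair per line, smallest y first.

22 1
967 44

d=483: √d = [21; 1,42] (ℓ=2, even), read p_1/q_1
a_0=21:  p_0=21·1+0=21,  q_0=21·0+1=1
a_1=1:  p_1=1·21+1=22,  q_1=1·1+0=1
→ (22, 1).  Check: 22²=484, 483·1²=483, difference 1.
n=2: (22,1)∘(22,1) = (22·22+483·1·1, 22·1+1·22) = (967,44)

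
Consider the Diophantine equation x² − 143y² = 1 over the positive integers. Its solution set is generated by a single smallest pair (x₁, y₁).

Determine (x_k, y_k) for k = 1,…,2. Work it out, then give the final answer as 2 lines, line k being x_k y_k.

12 1
287 24

√143 = [11; 1,22, …], period ℓ=2 (even) → k=1
k=0  a_k=11  p_k/q_k = 11/1
k=1  a_k=1  p_k/q_k = 12/1
fundamental: x₁=12, y₁=1  (since 144 − 143·1 = 1)
k=2:  x_2 = 12·12+143·1·1 = 287,  y_2 = 12·1+1·12 = 24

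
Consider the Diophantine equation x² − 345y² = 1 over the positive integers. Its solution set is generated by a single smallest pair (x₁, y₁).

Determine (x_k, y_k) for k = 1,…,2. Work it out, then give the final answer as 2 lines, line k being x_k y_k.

6761 364
91422241 4922008

[18; 1,1,2,1,6,1,2,1,1,36] for √345; ℓ=10 ⇒ convergent index 9
step 0: (18, 1)  from 18·(1,0) + (0,1)
step 1: (19, 1)  from 1·(18,1) + (1,0)
step 2: (37, 2)  from 1·(19,1) + (18,1)
…
step 7: (2879, 155)  from 2·(1003,54) + (873,47)
step 8: (3882, 209)  from 1·(2879,155) + (1003,54)
step 9: (6761, 364)  from 1·(3882,209) + (2879,155)
fundamental: x₁=6761, y₁=364  (since 45711121 − 345·132496 = 1)
(x_2, y_2) = (6761·6761 + 345·364·364, 6761·364 + 364·6761) = (91422241, 4922008)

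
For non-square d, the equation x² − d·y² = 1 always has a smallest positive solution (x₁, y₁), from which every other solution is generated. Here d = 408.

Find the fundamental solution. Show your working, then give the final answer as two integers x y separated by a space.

101 5

√408 → a₀=20, period (5,40); ℓ=2 even so k=1
i=0: a=20 ⇒ p=20, q=1
i=1: a=5 ⇒ p=101, q=5
fundamental: x₁=101, y₁=5  (since 10201 − 408·25 = 1)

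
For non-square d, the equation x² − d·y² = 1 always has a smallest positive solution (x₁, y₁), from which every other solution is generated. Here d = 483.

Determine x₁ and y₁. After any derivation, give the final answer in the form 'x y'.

22 1

√483 = [21; 1,42, …], period ℓ=2 (even) → k=1
i=0: a=21 ⇒ p=21, q=1
i=1: a=1 ⇒ p=22, q=1
(x₁, y₁) = (22, 1);  22² − 483·1² = 1 ✓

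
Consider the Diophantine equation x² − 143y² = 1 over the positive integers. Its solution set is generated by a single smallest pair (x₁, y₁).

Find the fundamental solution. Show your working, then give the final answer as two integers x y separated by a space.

12 1

d=143: √d = [11; 1,22] (ℓ=2, even), read p_1/q_1
step 0: (11, 1)  from 11·(1,0) + (0,1)
step 1: (12, 1)  from 1·(11,1) + (1,0)
→ (12, 1).  Check: 12²=144, 143·1²=143, difference 1.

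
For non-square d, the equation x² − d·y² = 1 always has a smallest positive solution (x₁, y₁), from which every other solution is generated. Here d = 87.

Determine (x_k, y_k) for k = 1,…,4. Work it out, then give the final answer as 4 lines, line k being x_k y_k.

28 3
1567 168
87724 9405
4910977 526512

√87 → a₀=9, period (3,18); ℓ=2 even so k=1
a_0=9:  p_0=9·1+0=9,  q_0=9·0+1=1
a_1=3:  p_1=3·9+1=28,  q_1=3·1+0=3
(x₁, y₁) = (28, 3);  28² − 87·3² = 1 ✓
(x_2, y_2) = (28·28 + 87·3·3, 28·3 + 3·28) = (1567, 168)
(x_3, y_3) = (28·1567 + 87·3·168, 28·168 + 3·1567) = (87724, 9405)
(x_4, y_4) = (28·87724 + 87·3·9405, 28·9405 + 3·87724) = (4910977, 526512)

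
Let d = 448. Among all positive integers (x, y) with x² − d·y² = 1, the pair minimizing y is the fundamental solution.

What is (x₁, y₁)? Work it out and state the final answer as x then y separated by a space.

127 6

d=448: √d = [21; 6,42] (ℓ=2, even), read p_1/q_1
a_0=21:  p_0=21·1+0=21,  q_0=21·0+1=1
a_1=6:  p_1=6·21+1=127,  q_1=6·1+0=6
→ (127, 6).  Check: 127²=16129, 448·6²=16128, difference 1.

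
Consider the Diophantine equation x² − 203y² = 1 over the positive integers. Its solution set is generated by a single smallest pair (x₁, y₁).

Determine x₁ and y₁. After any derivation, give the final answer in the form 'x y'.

√203 → a₀=14, period (4,28); ℓ=2 even so k=1
step 0: (14, 1)  from 14·(1,0) + (0,1)
step 1: (57, 4)  from 4·(14,1) + (1,0)
→ (57, 4).  Check: 57²=3249, 203·4²=3248, difference 1.

57 4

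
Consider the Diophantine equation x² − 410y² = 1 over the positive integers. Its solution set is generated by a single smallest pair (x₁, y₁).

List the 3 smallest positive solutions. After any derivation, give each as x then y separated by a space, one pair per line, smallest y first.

81 4
13121 648
2125521 104972

[20; 4,40] for √410; ℓ=2 ⇒ convergent index 1
a_0=20:  p_0=20·1+0=20,  q_0=20·0+1=1
a_1=4:  p_1=4·20+1=81,  q_1=4·1+0=4
fundamental: x₁=81, y₁=4  (since 6561 − 410·16 = 1)
n=2: (81,4)∘(81,4) = (81·81+410·4·4, 81·4+4·81) = (13121,648)
n=3: (13121,648)∘(81,4) = (81·13121+410·4·648, 81·648+4·13121) = (2125521,104972)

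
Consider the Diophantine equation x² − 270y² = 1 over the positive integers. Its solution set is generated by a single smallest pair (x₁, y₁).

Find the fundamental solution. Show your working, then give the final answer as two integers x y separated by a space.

√270 → a₀=16, period (2,3,6,3,2,32); ℓ=6 even so k=5
k=0  a_k=16  p_k/q_k = 16/1
…
k=2  a_k=3  p_k/q_k = 115/7
…
k=4  a_k=3  p_k/q_k = 2284/139
k=5  a_k=2  p_k/q_k = 5291/322
→ (5291, 322).  Check: 5291²=27994681, 270·322²=27994680, difference 1.

5291 322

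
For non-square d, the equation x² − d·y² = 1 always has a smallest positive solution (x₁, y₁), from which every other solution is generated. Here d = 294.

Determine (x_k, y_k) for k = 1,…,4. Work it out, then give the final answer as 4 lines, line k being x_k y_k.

4801 280
46099201 2688560
442644523201 25815552840
4250272665676801 247880935681120

d=294: √d = [17; 6,1,4,1,6,34] (ℓ=6, even), read p_5/q_5
k=0  a_k=17  p_k/q_k = 17/1
k=1  a_k=6  p_k/q_k = 103/6
…
k=3  a_k=4  p_k/q_k = 583/34
k=4  a_k=1  p_k/q_k = 703/41
k=5  a_k=6  p_k/q_k = 4801/280
fundamental: x₁=4801, y₁=280  (since 23049601 − 294·78400 = 1)
(4801+280√294)^2 = 46099201 + 2688560√294
(4801+280√294)^3 = 442644523201 + 25815552840√294
(4801+280√294)^4 = 4250272665676801 + 247880935681120√294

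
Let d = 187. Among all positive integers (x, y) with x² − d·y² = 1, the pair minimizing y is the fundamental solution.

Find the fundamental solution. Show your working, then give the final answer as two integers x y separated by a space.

1682 123

d=187: √d = [13; 1,2,13,2,1,26] (ℓ=6, even), read p_5/q_5
k=0  a_k=13  p_k/q_k = 13/1
k=1  a_k=1  p_k/q_k = 14/1
…
k=3  a_k=13  p_k/q_k = 547/40
k=4  a_k=2  p_k/q_k = 1135/83
k=5  a_k=1  p_k/q_k = 1682/123
→ (1682, 123).  Check: 1682²=2829124, 187·123²=2829123, difference 1.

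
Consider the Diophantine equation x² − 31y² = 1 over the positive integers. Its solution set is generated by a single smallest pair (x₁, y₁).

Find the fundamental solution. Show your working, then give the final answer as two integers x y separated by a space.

√31 → a₀=5, period (1,1,3,5,3,1,1,10); ℓ=8 even so k=7
k=0  a_k=5  p_k/q_k = 5/1
…
k=4  a_k=5  p_k/q_k = 206/37
…
k=6  a_k=1  p_k/q_k = 863/155
k=7  a_k=1  p_k/q_k = 1520/273
(x₁, y₁) = (1520, 273);  1520² − 31·273² = 1 ✓

1520 273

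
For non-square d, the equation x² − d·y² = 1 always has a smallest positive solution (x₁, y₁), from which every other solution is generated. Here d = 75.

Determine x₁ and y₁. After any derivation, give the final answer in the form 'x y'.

[8; 1,1,1,16] for √75; ℓ=4 ⇒ convergent index 3
a_0=8:  p_0=8·1+0=8,  q_0=8·0+1=1
a_1=1:  p_1=1·8+1=9,  q_1=1·1+0=1
a_2=1:  p_2=1·9+8=17,  q_2=1·1+1=2
a_3=1:  p_3=1·17+9=26,  q_3=1·2+1=3
fundamental: x₁=26, y₁=3  (since 676 − 75·9 = 1)

26 3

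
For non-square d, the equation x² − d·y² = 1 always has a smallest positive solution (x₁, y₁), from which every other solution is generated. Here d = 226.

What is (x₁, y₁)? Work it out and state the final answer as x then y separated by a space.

451 30

d=226: √d = [15; 30] (ℓ=1, odd), read p_1/q_1
step 0: (15, 1)  from 15·(1,0) + (0,1)
step 1: (451, 30)  from 30·(15,1) + (1,0)
(x₁, y₁) = (451, 30);  451² − 226·30² = 1 ✓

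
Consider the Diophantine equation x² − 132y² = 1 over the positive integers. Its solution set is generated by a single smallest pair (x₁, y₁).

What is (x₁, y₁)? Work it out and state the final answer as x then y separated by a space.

√132 → a₀=11, period (2,22); ℓ=2 even so k=1
i=0: a=11 ⇒ p=11, q=1
i=1: a=2 ⇒ p=23, q=2
→ (23, 2).  Check: 23²=529, 132·2²=528, difference 1.

23 2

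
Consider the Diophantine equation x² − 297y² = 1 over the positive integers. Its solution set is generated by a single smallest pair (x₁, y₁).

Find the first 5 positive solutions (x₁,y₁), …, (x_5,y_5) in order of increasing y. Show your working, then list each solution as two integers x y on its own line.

48599 2820
4723725601 274098360
459136680917399 26641812392460
44627167107085622401 2589530880648228720
4337671388015371645214999 251697222510604722734100

√297 → a₀=17, period (4,3,1,1,2,1,1,3,4,34); ℓ=10 even so k=9
k=0  a_k=17  p_k/q_k = 17/1
…
k=2  a_k=3  p_k/q_k = 224/13
…
k=5  a_k=2  p_k/q_k = 1327/77
k=6  a_k=1  p_k/q_k = 1844/107
k=7  a_k=1  p_k/q_k = 3171/184
k=8  a_k=3  p_k/q_k = 11357/659
k=9  a_k=4  p_k/q_k = 48599/2820
→ (48599, 2820).  Check: 48599²=2361862801, 297·2820²=2361862800, difference 1.
(x_2, y_2) = (48599·48599 + 297·2820·2820, 48599·2820 + 2820·48599) = (4723725601, 274098360)
(x_3, y_3) = (48599·4723725601 + 297·2820·274098360, 48599·274098360 + 2820·4723725601) = (459136680917399, 26641812392460)
(x_4, y_4) = (48599·459136680917399 + 297·2820·26641812392460, 48599·26641812392460 + 2820·459136680917399) = (44627167107085622401, 2589530880648228720)
(x_5, y_5) = (48599·44627167107085622401 + 297·2820·2589530880648228720, 48599·2589530880648228720 + 2820·44627167107085622401) = (4337671388015371645214999, 251697222510604722734100)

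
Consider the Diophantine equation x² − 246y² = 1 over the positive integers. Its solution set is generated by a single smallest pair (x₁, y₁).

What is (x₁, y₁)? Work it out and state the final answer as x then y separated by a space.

[15; 1,2,5,1,14,1,5,2,1,30] for √246; ℓ=10 ⇒ convergent index 9
step 0: (15, 1)  from 15·(1,0) + (0,1)
step 1: (16, 1)  from 1·(15,1) + (1,0)
…
step 4: (298, 19)  from 1·(251,16) + (47,3)
…
step 6: (4721, 301)  from 1·(4423,282) + (298,19)
…
step 8: (60777, 3875)  from 2·(28028,1787) + (4721,301)
step 9: (88805, 5662)  from 1·(60777,3875) + (28028,1787)
fundamental: x₁=88805, y₁=5662  (since 7886328025 − 246·32058244 = 1)

88805 5662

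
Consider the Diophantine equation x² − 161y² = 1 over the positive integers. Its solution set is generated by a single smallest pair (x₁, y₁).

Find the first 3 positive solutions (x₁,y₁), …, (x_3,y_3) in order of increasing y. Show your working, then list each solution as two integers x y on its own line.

[12; 1,2,4,1,2,1,4,2,1,24] for √161; ℓ=10 ⇒ convergent index 9
step 0: (12, 1)  from 12·(1,0) + (0,1)
step 1: (13, 1)  from 1·(12,1) + (1,0)
step 2: (38, 3)  from 2·(13,1) + (12,1)
…
step 5: (571, 45)  from 2·(203,16) + (165,13)
…
step 7: (3667, 289)  from 4·(774,61) + (571,45)
step 8: (8108, 639)  from 2·(3667,289) + (774,61)
step 9: (11775, 928)  from 1·(8108,639) + (3667,289)
fundamental: x₁=11775, y₁=928  (since 138650625 − 161·861184 = 1)
(x_2, y_2) = (11775·11775 + 161·928·928, 11775·928 + 928·11775) = (277301249, 21854400)
(x_3, y_3) = (11775·277301249 + 161·928·21854400, 11775·21854400 + 928·277301249) = (6530444402175, 514671119072)

11775 928
277301249 21854400
6530444402175 514671119072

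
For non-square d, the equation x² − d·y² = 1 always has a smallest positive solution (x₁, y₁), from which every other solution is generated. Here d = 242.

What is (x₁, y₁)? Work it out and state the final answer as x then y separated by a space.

19601 1260

[15; 1,1,3,1,14,1,3,1,1,30] for √242; ℓ=10 ⇒ convergent index 9
a_0=15:  p_0=15·1+0=15,  q_0=15·0+1=1
a_1=1:  p_1=1·15+1=16,  q_1=1·1+0=1
…
a_3=3:  p_3=3·31+16=109,  q_3=3·2+1=7
a_4=1:  p_4=1·109+31=140,  q_4=1·7+2=9
a_5=14:  p_5=14·140+109=2069,  q_5=14·9+7=133
a_6=1:  p_6=1·2069+140=2209,  q_6=1·133+9=142
…
a_8=1:  p_8=1·8696+2209=10905,  q_8=1·559+142=701
a_9=1:  p_9=1·10905+8696=19601,  q_9=1·701+559=1260
→ (19601, 1260).  Check: 19601²=384199201, 242·1260²=384199200, difference 1.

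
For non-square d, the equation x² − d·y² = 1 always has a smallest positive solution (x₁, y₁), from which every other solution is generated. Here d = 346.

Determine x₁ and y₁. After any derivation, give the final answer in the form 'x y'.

d=346: √d = [18; 1,1,1,1,36] (ℓ=5, odd), read p_9/q_9
k=0  a_k=18  p_k/q_k = 18/1
…
k=6  a_k=1  p_k/q_k = 3497/188
…
k=8  a_k=1  p_k/q_k = 10398/559
k=9  a_k=1  p_k/q_k = 17299/930
→ (17299, 930).  Check: 17299²=299255401, 346·930²=299255400, difference 1.

17299 930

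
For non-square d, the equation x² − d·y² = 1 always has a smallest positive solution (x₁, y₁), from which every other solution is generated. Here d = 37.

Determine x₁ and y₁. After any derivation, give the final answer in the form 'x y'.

√37 = [6; 12, …], period ℓ=1 (odd) → k=1
a_0=6:  p_0=6·1+0=6,  q_0=6·0+1=1
a_1=12:  p_1=12·6+1=73,  q_1=12·1+0=12
fundamental: x₁=73, y₁=12  (since 5329 − 37·144 = 1)

73 12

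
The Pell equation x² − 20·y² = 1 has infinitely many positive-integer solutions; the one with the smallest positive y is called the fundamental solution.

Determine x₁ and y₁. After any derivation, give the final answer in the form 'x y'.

9 2

√20 → a₀=4, period (2,8); ℓ=2 even so k=1
step 0: (4, 1)  from 4·(1,0) + (0,1)
step 1: (9, 2)  from 2·(4,1) + (1,0)
(x₁, y₁) = (9, 2);  9² − 20·2² = 1 ✓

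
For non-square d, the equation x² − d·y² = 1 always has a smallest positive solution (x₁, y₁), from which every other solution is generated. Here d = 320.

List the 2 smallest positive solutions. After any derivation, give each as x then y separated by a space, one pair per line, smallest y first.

√320 → a₀=17, period (1,7,1,34); ℓ=4 even so k=3
k=0  a_k=17  p_k/q_k = 17/1
k=1  a_k=1  p_k/q_k = 18/1
k=2  a_k=7  p_k/q_k = 143/8
k=3  a_k=1  p_k/q_k = 161/9
→ (161, 9).  Check: 161²=25921, 320·9²=25920, difference 1.
(x_2, y_2) = (161·161 + 320·9·9, 161·9 + 9·161) = (51841, 2898)

161 9
51841 2898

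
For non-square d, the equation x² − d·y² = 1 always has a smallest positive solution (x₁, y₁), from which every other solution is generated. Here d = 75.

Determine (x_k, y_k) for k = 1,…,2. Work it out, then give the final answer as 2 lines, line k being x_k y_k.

[8; 1,1,1,16] for √75; ℓ=4 ⇒ convergent index 3
i=0: a=8 ⇒ p=8, q=1
i=1: a=1 ⇒ p=9, q=1
i=2: a=1 ⇒ p=17, q=2
i=3: a=1 ⇒ p=26, q=3
fundamental: x₁=26, y₁=3  (since 676 − 75·9 = 1)
k=2:  x_2 = 26·26+75·3·3 = 1351,  y_2 = 26·3+3·26 = 156

26 3
1351 156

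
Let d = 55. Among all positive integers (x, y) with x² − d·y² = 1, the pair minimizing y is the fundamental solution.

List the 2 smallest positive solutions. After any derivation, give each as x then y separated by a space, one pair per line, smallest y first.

89 12
15841 2136

√55 → a₀=7, period (2,2,2,14); ℓ=4 even so k=3
i=0: a=7 ⇒ p=7, q=1
i=1: a=2 ⇒ p=15, q=2
i=2: a=2 ⇒ p=37, q=5
i=3: a=2 ⇒ p=89, q=12
(x₁, y₁) = (89, 12);  89² − 55·12² = 1 ✓
(89+12√55)^2 = 15841 + 2136√55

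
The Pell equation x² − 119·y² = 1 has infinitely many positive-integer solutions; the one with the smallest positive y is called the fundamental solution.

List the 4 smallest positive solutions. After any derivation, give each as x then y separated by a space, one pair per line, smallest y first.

[10; 1,9,1,20] for √119; ℓ=4 ⇒ convergent index 3
k=0  a_k=10  p_k/q_k = 10/1
k=1  a_k=1  p_k/q_k = 11/1
k=2  a_k=9  p_k/q_k = 109/10
k=3  a_k=1  p_k/q_k = 120/11
→ (120, 11).  Check: 120²=14400, 119·11²=14399, difference 1.
(120+11√119)^2 = 28799 + 2640√119
(120+11√119)^3 = 6911640 + 633589√119
(120+11√119)^4 = 1658764801 + 152058720√119

120 11
28799 2640
6911640 633589
1658764801 152058720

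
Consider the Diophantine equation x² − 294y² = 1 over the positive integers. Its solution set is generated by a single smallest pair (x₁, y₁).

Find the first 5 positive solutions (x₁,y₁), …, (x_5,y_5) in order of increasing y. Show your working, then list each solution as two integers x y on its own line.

√294 = [17; 6,1,4,1,6,34, …], period ℓ=6 (even) → k=5
k=0  a_k=17  p_k/q_k = 17/1
k=1  a_k=6  p_k/q_k = 103/6
…
k=3  a_k=4  p_k/q_k = 583/34
k=4  a_k=1  p_k/q_k = 703/41
k=5  a_k=6  p_k/q_k = 4801/280
fundamental: x₁=4801, y₁=280  (since 23049601 − 294·78400 = 1)
(x_2, y_2) = (4801·4801 + 294·280·280, 4801·280 + 280·4801) = (46099201, 2688560)
(x_3, y_3) = (4801·46099201 + 294·280·2688560, 4801·2688560 + 280·46099201) = (442644523201, 25815552840)
(x_4, y_4) = (4801·442644523201 + 294·280·25815552840, 4801·25815552840 + 280·442644523201) = (4250272665676801, 247880935681120)
(x_5, y_5) = (4801·4250272665676801 + 294·280·247880935681120, 4801·247880935681120 + 280·4250272665676801) = (40811117693184120001, 2380152718594561400)

4801 280
46099201 2688560
442644523201 25815552840
4250272665676801 247880935681120
40811117693184120001 2380152718594561400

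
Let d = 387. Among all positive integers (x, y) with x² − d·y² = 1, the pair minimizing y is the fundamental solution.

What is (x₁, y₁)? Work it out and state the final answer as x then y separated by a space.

3482 177

√387 → a₀=19, period (1,2,19,2,1,38); ℓ=6 even so k=5
step 0: (19, 1)  from 19·(1,0) + (0,1)
step 1: (20, 1)  from 1·(19,1) + (1,0)
step 2: (59, 3)  from 2·(20,1) + (19,1)
step 3: (1141, 58)  from 19·(59,3) + (20,1)
step 4: (2341, 119)  from 2·(1141,58) + (59,3)
step 5: (3482, 177)  from 1·(2341,119) + (1141,58)
fundamental: x₁=3482, y₁=177  (since 12124324 − 387·31329 = 1)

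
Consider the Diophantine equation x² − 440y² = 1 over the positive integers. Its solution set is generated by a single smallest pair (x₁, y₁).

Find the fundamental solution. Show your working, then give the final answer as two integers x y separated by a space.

21 1

d=440: √d = [20; 1,40] (ℓ=2, even), read p_1/q_1
k=0  a_k=20  p_k/q_k = 20/1
k=1  a_k=1  p_k/q_k = 21/1
→ (21, 1).  Check: 21²=441, 440·1²=440, difference 1.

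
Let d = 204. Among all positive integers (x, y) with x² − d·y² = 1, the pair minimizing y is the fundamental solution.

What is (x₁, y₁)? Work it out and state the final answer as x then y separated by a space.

4999 350

d=204: √d = [14; 3,1,1,6,1,1,3,28] (ℓ=8, even), read p_7/q_7
a_0=14:  p_0=14·1+0=14,  q_0=14·0+1=1
…
a_3=1:  p_3=1·57+43=100,  q_3=1·4+3=7
a_4=6:  p_4=6·100+57=657,  q_4=6·7+4=46
a_5=1:  p_5=1·657+100=757,  q_5=1·46+7=53
a_6=1:  p_6=1·757+657=1414,  q_6=1·53+46=99
a_7=3:  p_7=3·1414+757=4999,  q_7=3·99+53=350
(x₁, y₁) = (4999, 350);  4999² − 204·350² = 1 ✓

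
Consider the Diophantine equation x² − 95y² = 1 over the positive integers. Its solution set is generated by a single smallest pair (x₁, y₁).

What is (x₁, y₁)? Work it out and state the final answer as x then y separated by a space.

√95 = [9; 1,2,1,18, …], period ℓ=4 (even) → k=3
k=0  a_k=9  p_k/q_k = 9/1
k=1  a_k=1  p_k/q_k = 10/1
k=2  a_k=2  p_k/q_k = 29/3
k=3  a_k=1  p_k/q_k = 39/4
(x₁, y₁) = (39, 4);  39² − 95·4² = 1 ✓

39 4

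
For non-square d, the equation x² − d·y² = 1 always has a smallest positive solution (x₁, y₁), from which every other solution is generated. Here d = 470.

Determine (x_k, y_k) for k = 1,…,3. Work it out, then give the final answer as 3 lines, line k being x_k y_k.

1691 78
5718961 263796
19341524411 892157994

[21; 1,2,8,2,1,42] for √470; ℓ=6 ⇒ convergent index 5
a_0=21:  p_0=21·1+0=21,  q_0=21·0+1=1
a_1=1:  p_1=1·21+1=22,  q_1=1·1+0=1
…
a_3=8:  p_3=8·65+22=542,  q_3=8·3+1=25
a_4=2:  p_4=2·542+65=1149,  q_4=2·25+3=53
a_5=1:  p_5=1·1149+542=1691,  q_5=1·53+25=78
→ (1691, 78).  Check: 1691²=2859481, 470·78²=2859480, difference 1.
n=2: (1691,78)∘(1691,78) = (1691·1691+470·78·78, 1691·78+78·1691) = (5718961,263796)
n=3: (5718961,263796)∘(1691,78) = (1691·5718961+470·78·263796, 1691·263796+78·5718961) = (19341524411,892157994)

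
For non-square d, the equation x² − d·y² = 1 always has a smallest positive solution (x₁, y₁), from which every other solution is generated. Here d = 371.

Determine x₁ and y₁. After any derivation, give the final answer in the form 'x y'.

[19; 3,1,4,1,3,38] for √371; ℓ=6 ⇒ convergent index 5
k=0  a_k=19  p_k/q_k = 19/1
k=1  a_k=3  p_k/q_k = 58/3
…
k=4  a_k=1  p_k/q_k = 443/23
k=5  a_k=3  p_k/q_k = 1695/88
→ (1695, 88).  Check: 1695²=2873025, 371·88²=2873024, difference 1.

1695 88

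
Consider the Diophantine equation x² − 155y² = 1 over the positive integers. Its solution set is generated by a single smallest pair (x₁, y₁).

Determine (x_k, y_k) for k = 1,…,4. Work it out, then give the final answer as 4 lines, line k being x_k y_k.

249 20
124001 9960
61752249 4960060
30752496001 2470099920

[12; 2,4,2,24] for √155; ℓ=4 ⇒ convergent index 3
step 0: (12, 1)  from 12·(1,0) + (0,1)
…
step 2: (112, 9)  from 4·(25,2) + (12,1)
step 3: (249, 20)  from 2·(112,9) + (25,2)
fundamental: x₁=249, y₁=20  (since 62001 − 155·400 = 1)
(x_2, y_2) = (249·249 + 155·20·20, 249·20 + 20·249) = (124001, 9960)
(x_3, y_3) = (249·124001 + 155·20·9960, 249·9960 + 20·124001) = (61752249, 4960060)
(x_4, y_4) = (249·61752249 + 155·20·4960060, 249·4960060 + 20·61752249) = (30752496001, 2470099920)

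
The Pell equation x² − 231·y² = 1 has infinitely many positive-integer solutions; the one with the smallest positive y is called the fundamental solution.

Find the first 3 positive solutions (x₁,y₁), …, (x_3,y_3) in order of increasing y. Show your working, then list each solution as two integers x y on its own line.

76 5
11551 760
1755676 115515

d=231: √d = [15; 5,30] (ℓ=2, even), read p_1/q_1
step 0: (15, 1)  from 15·(1,0) + (0,1)
step 1: (76, 5)  from 5·(15,1) + (1,0)
→ (76, 5).  Check: 76²=5776, 231·5²=5775, difference 1.
(76+5√231)^2 = 11551 + 760√231
(76+5√231)^3 = 1755676 + 115515√231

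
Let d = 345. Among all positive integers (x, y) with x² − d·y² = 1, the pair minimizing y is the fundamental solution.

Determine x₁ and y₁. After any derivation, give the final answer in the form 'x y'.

6761 364

√345 = [18; 1,1,2,1,6,1,2,1,1,36, …], period ℓ=10 (even) → k=9
step 0: (18, 1)  from 18·(1,0) + (0,1)
…
step 5: (873, 47)  from 6·(130,7) + (93,5)
step 6: (1003, 54)  from 1·(873,47) + (130,7)
step 7: (2879, 155)  from 2·(1003,54) + (873,47)
step 8: (3882, 209)  from 1·(2879,155) + (1003,54)
step 9: (6761, 364)  from 1·(3882,209) + (2879,155)
(x₁, y₁) = (6761, 364);  6761² − 345·364² = 1 ✓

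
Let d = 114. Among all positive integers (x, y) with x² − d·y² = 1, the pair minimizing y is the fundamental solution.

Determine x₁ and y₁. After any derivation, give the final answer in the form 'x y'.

√114 → a₀=10, period (1,2,10,2,1,20); ℓ=6 even so k=5
step 0: (10, 1)  from 10·(1,0) + (0,1)
step 1: (11, 1)  from 1·(10,1) + (1,0)
step 2: (32, 3)  from 2·(11,1) + (10,1)
step 3: (331, 31)  from 10·(32,3) + (11,1)
step 4: (694, 65)  from 2·(331,31) + (32,3)
step 5: (1025, 96)  from 1·(694,65) + (331,31)
(x₁, y₁) = (1025, 96);  1025² − 114·96² = 1 ✓

1025 96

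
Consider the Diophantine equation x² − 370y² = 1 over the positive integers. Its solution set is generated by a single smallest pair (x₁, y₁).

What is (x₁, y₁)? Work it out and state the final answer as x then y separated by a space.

213859 11118

d=370: √d = [19; 4,4,38] (ℓ=3, odd), read p_5/q_5
a_0=19:  p_0=19·1+0=19,  q_0=19·0+1=1
…
a_2=4:  p_2=4·77+19=327,  q_2=4·4+1=17
…
a_4=4:  p_4=4·12503+327=50339,  q_4=4·650+17=2617
a_5=4:  p_5=4·50339+12503=213859,  q_5=4·2617+650=11118
(x₁, y₁) = (213859, 11118);  213859² − 370·11118² = 1 ✓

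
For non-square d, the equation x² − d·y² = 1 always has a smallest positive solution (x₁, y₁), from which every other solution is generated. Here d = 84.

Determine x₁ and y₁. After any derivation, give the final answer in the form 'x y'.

√84 → a₀=9, period (6,18); ℓ=2 even so k=1
k=0  a_k=9  p_k/q_k = 9/1
k=1  a_k=6  p_k/q_k = 55/6
(x₁, y₁) = (55, 6);  55² − 84·6² = 1 ✓

55 6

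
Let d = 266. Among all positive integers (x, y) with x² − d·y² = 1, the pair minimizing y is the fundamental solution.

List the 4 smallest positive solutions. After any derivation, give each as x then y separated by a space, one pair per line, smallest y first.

685 42
938449 57540
1285674445 78829758
1761373051201 107996710920

√266 → a₀=16, period (3,4,3,32); ℓ=4 even so k=3
a_0=16:  p_0=16·1+0=16,  q_0=16·0+1=1
a_1=3:  p_1=3·16+1=49,  q_1=3·1+0=3
a_2=4:  p_2=4·49+16=212,  q_2=4·3+1=13
a_3=3:  p_3=3·212+49=685,  q_3=3·13+3=42
(x₁, y₁) = (685, 42);  685² − 266·42² = 1 ✓
(x_2, y_2) = (685·685 + 266·42·42, 685·42 + 42·685) = (938449, 57540)
(x_3, y_3) = (685·938449 + 266·42·57540, 685·57540 + 42·938449) = (1285674445, 78829758)
(x_4, y_4) = (685·1285674445 + 266·42·78829758, 685·78829758 + 42·1285674445) = (1761373051201, 107996710920)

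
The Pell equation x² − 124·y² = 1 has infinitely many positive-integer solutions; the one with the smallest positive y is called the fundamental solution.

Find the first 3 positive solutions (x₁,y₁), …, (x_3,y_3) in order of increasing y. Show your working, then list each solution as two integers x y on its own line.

4620799 414960
42703566796801 3834893506080
394649197502177907199 35440544156001500880

[11; 7,2,1,1,1,…,2,7,22] for √124; ℓ=16 ⇒ convergent index 15
a_0=11:  p_0=11·1+0=11,  q_0=11·0+1=1
a_1=7:  p_1=7·11+1=78,  q_1=7·1+0=7
a_2=2:  p_2=2·78+11=167,  q_2=2·7+1=15
a_3=1:  p_3=1·167+78=245,  q_3=1·15+7=22
a_4=1:  p_4=1·245+167=412,  q_4=1·22+15=37
…
a_6=3:  p_6=3·657+412=2383,  q_6=3·59+37=214
…
a_8=4:  p_8=4·3040+2383=14543,  q_8=4·273+214=1306
a_9=1:  p_9=1·14543+3040=17583,  q_9=1·1306+273=1579
a_10=3:  p_10=3·17583+14543=67292,  q_10=3·1579+1306=6043
a_11=1:  p_11=1·67292+17583=84875,  q_11=1·6043+1579=7622
a_12=1:  p_12=1·84875+67292=152167,  q_12=1·7622+6043=13665
a_13=1:  p_13=1·152167+84875=237042,  q_13=1·13665+7622=21287
a_14=2:  p_14=2·237042+152167=626251,  q_14=2·21287+13665=56239
a_15=7:  p_15=7·626251+237042=4620799,  q_15=7·56239+21287=414960
(x₁, y₁) = (4620799, 414960);  4620799² − 124·414960² = 1 ✓
(x_2, y_2) = (4620799·4620799 + 124·414960·414960, 4620799·414960 + 414960·4620799) = (42703566796801, 3834893506080)
(x_3, y_3) = (4620799·42703566796801 + 124·414960·3834893506080, 4620799·3834893506080 + 414960·42703566796801) = (394649197502177907199, 35440544156001500880)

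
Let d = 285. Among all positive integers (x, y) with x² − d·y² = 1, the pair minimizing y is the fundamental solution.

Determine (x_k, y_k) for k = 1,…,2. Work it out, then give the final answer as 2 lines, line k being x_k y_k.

d=285: √d = [16; 1,7,2,7,1,32] (ℓ=6, even), read p_5/q_5
k=0  a_k=16  p_k/q_k = 16/1
…
k=2  a_k=7  p_k/q_k = 135/8
k=3  a_k=2  p_k/q_k = 287/17
k=4  a_k=7  p_k/q_k = 2144/127
k=5  a_k=1  p_k/q_k = 2431/144
fundamental: x₁=2431, y₁=144  (since 5909761 − 285·20736 = 1)
(2431+144√285)^2 = 11819521 + 700128√285

2431 144
11819521 700128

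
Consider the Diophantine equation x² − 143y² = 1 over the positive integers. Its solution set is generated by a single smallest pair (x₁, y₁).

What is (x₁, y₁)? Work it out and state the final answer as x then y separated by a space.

12 1

√143 → a₀=11, period (1,22); ℓ=2 even so k=1
k=0  a_k=11  p_k/q_k = 11/1
k=1  a_k=1  p_k/q_k = 12/1
→ (12, 1).  Check: 12²=144, 143·1²=143, difference 1.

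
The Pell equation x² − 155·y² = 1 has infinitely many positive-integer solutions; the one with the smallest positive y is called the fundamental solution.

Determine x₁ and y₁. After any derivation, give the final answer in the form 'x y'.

√155 = [12; 2,4,2,24, …], period ℓ=4 (even) → k=3
k=0  a_k=12  p_k/q_k = 12/1
k=1  a_k=2  p_k/q_k = 25/2
k=2  a_k=4  p_k/q_k = 112/9
k=3  a_k=2  p_k/q_k = 249/20
fundamental: x₁=249, y₁=20  (since 62001 − 155·400 = 1)

249 20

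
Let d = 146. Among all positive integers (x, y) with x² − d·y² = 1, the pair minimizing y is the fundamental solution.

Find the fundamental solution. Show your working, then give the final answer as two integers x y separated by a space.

√146 = [12; 12,24, …], period ℓ=2 (even) → k=1
i=0: a=12 ⇒ p=12, q=1
i=1: a=12 ⇒ p=145, q=12
(x₁, y₁) = (145, 12);  145² − 146·12² = 1 ✓

145 12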